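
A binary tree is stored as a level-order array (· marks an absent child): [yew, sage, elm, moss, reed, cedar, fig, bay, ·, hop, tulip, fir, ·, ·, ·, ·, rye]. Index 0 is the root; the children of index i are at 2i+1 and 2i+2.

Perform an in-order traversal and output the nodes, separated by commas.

In-order visits the left subtree, then the node, then the right subtree.
At yew: go left to sage.
  At sage: go left to moss.
    At moss: go left to bay.
      At bay: no left child.
      Visit bay.
      At bay: go right to rye.
        rye is a leaf — visit rye.
    Visit moss.
    At moss: no right child.
  Visit sage.
  At sage: go right to reed.
    At reed: go left to hop.
      hop is a leaf — visit hop.
    Visit reed.
    At reed: go right to tulip.
      tulip is a leaf — visit tulip.
Visit yew.
At yew: go right to elm.
  At elm: go left to cedar.
    At cedar: go left to fir.
      fir is a leaf — visit fir.
    Visit cedar.
    At cedar: no right child.
  Visit elm.
  At elm: go right to fig.
    fig is a leaf — visit fig.

bay, rye, moss, sage, hop, reed, tulip, yew, fir, cedar, elm, fig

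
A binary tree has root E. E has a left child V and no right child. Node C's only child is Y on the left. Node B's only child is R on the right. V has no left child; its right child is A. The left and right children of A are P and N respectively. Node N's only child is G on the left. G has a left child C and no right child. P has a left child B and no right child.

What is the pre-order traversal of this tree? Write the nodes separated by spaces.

E V A P B R N G C Y

Pre-order visits the node, then its left subtree, then its right subtree.
Visit E.
At E: go left to V.
  Visit V.
  At V: no left child.
  At V: go right to A.
    Visit A.
    At A: go left to P.
      Visit P.
      At P: go left to B.
        Visit B.
        At B: no left child.
        At B: go right to R.
          R is a leaf — visit R.
      At P: no right child.
    At A: go right to N.
      Visit N.
      At N: go left to G.
        Visit G.
        At G: go left to C.
          Visit C.
          At C: go left to Y.
            Y is a leaf — visit Y.
          At C: no right child.
        At G: no right child.
      At N: no right child.
At E: no right child.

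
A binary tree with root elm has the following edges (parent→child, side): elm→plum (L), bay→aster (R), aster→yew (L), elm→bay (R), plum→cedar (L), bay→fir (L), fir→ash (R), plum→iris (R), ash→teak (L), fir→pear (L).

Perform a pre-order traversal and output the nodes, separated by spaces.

elm plum cedar iris bay fir pear ash teak aster yew

Pre-order visits the node, then its left subtree, then its right subtree.
Visit elm.
At elm: go left to plum.
  Visit plum.
  At plum: go left to cedar.
    cedar is a leaf — visit cedar.
  At plum: go right to iris.
    iris is a leaf — visit iris.
At elm: go right to bay.
  Visit bay.
  At bay: go left to fir.
    Visit fir.
    At fir: go left to pear.
      pear is a leaf — visit pear.
    At fir: go right to ash.
      Visit ash.
      At ash: go left to teak.
        teak is a leaf — visit teak.
      At ash: no right child.
  At bay: go right to aster.
    Visit aster.
    At aster: go left to yew.
      yew is a leaf — visit yew.
    At aster: no right child.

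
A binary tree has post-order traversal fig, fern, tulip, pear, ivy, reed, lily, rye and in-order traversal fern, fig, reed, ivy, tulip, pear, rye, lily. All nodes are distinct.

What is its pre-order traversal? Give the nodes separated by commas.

The last element of post-order is the root; it splits in-order into left and right subtrees.
Root rye: left subtree has 6 nodes {fern, fig, reed, ivy, tulip, pear}, right has 1 {lily}.
  Root reed: left subtree has 2 nodes {fern, fig}, right has 3 {ivy, tulip, pear}.
    Root fern: left subtree has 0 nodes { }, right has 1 {fig}.
    Root ivy: left subtree has 0 nodes { }, right has 2 {tulip, pear}.
      Root pear: left subtree has 1 node {tulip}, right has 0 { }.

rye, reed, fern, fig, ivy, pear, tulip, lily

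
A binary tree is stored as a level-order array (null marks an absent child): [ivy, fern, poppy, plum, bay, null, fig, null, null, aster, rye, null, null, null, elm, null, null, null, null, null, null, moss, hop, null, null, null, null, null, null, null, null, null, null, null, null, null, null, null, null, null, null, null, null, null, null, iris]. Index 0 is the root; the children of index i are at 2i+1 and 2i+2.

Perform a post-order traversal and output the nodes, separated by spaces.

Post-order visits the left subtree, then the right subtree, then the node.
At ivy: go left to fern.
  At fern: go left to plum.
    plum is a leaf — visit plum.
  At fern: go right to bay.
    At bay: go left to aster.
      aster is a leaf — visit aster.
    At bay: go right to rye.
      At rye: go left to moss.
        moss is a leaf — visit moss.
      At rye: go right to hop.
        At hop: go left to iris.
          iris is a leaf — visit iris.
        At hop: no right child.
        Visit hop.
      Visit rye.
    Visit bay.
  Visit fern.
At ivy: go right to poppy.
  At poppy: no left child.
  At poppy: go right to fig.
    At fig: no left child.
    At fig: go right to elm.
      elm is a leaf — visit elm.
    Visit fig.
  Visit poppy.
Visit ivy.

plum aster moss iris hop rye bay fern elm fig poppy ivy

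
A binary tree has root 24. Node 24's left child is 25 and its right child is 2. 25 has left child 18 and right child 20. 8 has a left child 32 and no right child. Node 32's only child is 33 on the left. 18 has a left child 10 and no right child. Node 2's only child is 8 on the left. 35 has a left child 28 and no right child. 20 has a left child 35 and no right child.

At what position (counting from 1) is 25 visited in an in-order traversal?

3

In-order visits the left subtree, then the node, then the right subtree.
At 24: go left to 25.
  At 25: go left to 18.
    At 18: go left to 10.
      10 is a leaf — visit 10.
    Visit 18.
    At 18: no right child.
  Visit 25.
  At 25: go right to 20.
    At 20: go left to 35.
      At 35: go left to 28.
        28 is a leaf — visit 28.
      Visit 35.
      At 35: no right child.
    Visit 20.
    At 20: no right child.
Visit 24.
At 24: go right to 2.
  At 2: go left to 8.
    At 8: go left to 32.
      At 32: go left to 33.
        33 is a leaf — visit 33.
      Visit 32.
      At 32: no right child.
    Visit 8.
    At 8: no right child.
  Visit 2.
  At 2: no right child.
Full in-order sequence: 10, 18, 25, 28, 35, 20, 24, 33, 32, 8, 2.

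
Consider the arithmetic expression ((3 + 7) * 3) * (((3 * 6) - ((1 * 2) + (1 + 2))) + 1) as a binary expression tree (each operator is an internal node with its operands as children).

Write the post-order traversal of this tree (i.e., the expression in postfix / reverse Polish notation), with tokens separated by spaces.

Post-order on an expression tree gives postfix notation: for each operator, emit left operand, right operand, then the operator.

3 7 + 3 * 3 6 * 1 2 * 1 2 + + - 1 + *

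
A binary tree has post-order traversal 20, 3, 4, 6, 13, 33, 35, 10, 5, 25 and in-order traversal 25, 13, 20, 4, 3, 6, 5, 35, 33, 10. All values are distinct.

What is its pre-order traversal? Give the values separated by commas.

25, 5, 13, 6, 4, 20, 3, 10, 35, 33

The last element of post-order is the root; it splits in-order into left and right subtrees.
Root 25: left subtree has 0 nodes { }, right has 9 {13, 20, 4, 3, 6, 5, 35, 33, 10}.
  Root 5: left subtree has 5 nodes {13, 20, 4, 3, 6}, right has 3 {35, 33, 10}.
    Root 13: left subtree has 0 nodes { }, right has 4 {20, 4, 3, 6}.
      Root 6: left subtree has 3 nodes {20, 4, 3}, right has 0 { }.
        Root 4: left subtree has 1 node {20}, right has 1 {3}.
    Root 10: left subtree has 2 nodes {35, 33}, right has 0 { }.
      Root 35: left subtree has 0 nodes { }, right has 1 {33}.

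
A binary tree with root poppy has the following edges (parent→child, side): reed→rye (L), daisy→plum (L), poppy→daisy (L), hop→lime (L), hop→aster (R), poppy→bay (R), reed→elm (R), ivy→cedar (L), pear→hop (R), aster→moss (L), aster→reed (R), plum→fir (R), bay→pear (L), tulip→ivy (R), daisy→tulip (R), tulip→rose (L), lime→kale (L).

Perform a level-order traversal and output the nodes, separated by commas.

poppy, daisy, bay, plum, tulip, pear, fir, rose, ivy, hop, cedar, lime, aster, kale, moss, reed, rye, elm

Level-order visits nodes level by level from the root, left to right within each level.
Level 0: poppy
Level 1: daisy, bay
Level 2: plum, tulip, pear
Level 3: fir, rose, ivy, hop
Level 4: cedar, lime, aster
Level 5: kale, moss, reed
Level 6: rye, elm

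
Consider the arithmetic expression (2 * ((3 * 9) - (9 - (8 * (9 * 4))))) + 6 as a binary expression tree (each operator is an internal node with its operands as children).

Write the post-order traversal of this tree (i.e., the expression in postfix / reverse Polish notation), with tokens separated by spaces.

2 3 9 * 9 8 9 4 * * - - * 6 +

Post-order on an expression tree gives postfix notation: for each operator, emit left operand, right operand, then the operator.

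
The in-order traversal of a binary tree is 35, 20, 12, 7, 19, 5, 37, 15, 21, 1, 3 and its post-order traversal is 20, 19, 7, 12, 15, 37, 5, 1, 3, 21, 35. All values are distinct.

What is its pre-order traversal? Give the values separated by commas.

The last element of post-order is the root; it splits in-order into left and right subtrees.
Root 35: left subtree has 0 nodes { }, right has 10 {20, 12, 7, 19, 5, 37, 15, 21, 1, 3}.
  Root 21: left subtree has 7 nodes {20, 12, 7, 19, 5, 37, 15}, right has 2 {1, 3}.
    Root 5: left subtree has 4 nodes {20, 12, 7, 19}, right has 2 {37, 15}.
      Root 12: left subtree has 1 node {20}, right has 2 {7, 19}.
        Root 7: left subtree has 0 nodes { }, right has 1 {19}.
      Root 37: left subtree has 0 nodes { }, right has 1 {15}.
    Root 3: left subtree has 1 node {1}, right has 0 { }.

35, 21, 5, 12, 20, 7, 19, 37, 15, 3, 1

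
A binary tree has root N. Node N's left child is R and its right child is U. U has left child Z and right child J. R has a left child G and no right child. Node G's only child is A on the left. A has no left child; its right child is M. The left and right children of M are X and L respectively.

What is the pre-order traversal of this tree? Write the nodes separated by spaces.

Pre-order visits the node, then its left subtree, then its right subtree.
Visit N.
At N: go left to R.
  Visit R.
  At R: go left to G.
    Visit G.
    At G: go left to A.
      Visit A.
      At A: no left child.
      At A: go right to M.
        Visit M.
        At M: go left to X.
          X is a leaf — visit X.
        At M: go right to L.
          L is a leaf — visit L.
    At G: no right child.
  At R: no right child.
At N: go right to U.
  Visit U.
  At U: go left to Z.
    Z is a leaf — visit Z.
  At U: go right to J.
    J is a leaf — visit J.

N R G A M X L U Z J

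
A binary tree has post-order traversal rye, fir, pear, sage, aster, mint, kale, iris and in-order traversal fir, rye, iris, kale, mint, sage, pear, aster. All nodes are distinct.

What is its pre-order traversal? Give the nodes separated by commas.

iris, fir, rye, kale, mint, aster, sage, pear

The last element of post-order is the root; it splits in-order into left and right subtrees.
Root iris: left subtree has 2 nodes {fir, rye}, right has 5 {kale, mint, sage, pear, aster}.
  Root fir: left subtree has 0 nodes { }, right has 1 {rye}.
  Root kale: left subtree has 0 nodes { }, right has 4 {mint, sage, pear, aster}.
    Root mint: left subtree has 0 nodes { }, right has 3 {sage, pear, aster}.
      Root aster: left subtree has 2 nodes {sage, pear}, right has 0 { }.
        Root sage: left subtree has 0 nodes { }, right has 1 {pear}.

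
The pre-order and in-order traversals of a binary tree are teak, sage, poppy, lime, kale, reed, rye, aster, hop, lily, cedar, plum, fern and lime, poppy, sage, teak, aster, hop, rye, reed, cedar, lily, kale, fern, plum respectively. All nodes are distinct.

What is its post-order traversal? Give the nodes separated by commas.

The first element of pre-order is the root; it splits in-order into left and right subtrees.
Root teak: left subtree has 3 nodes {lime, poppy, sage}, right has 9 {aster, hop, rye, reed, cedar, lily, kale, fern, plum}.
  Root sage: left subtree has 2 nodes {lime, poppy}, right has 0 { }.
    Root poppy: left subtree has 1 node {lime}, right has 0 { }.
  Root kale: left subtree has 6 nodes {aster, hop, rye, reed, cedar, lily}, right has 2 {fern, plum}.
    Root reed: left subtree has 3 nodes {aster, hop, rye}, right has 2 {cedar, lily}.
      Root rye: left subtree has 2 nodes {aster, hop}, right has 0 { }.
        Root aster: left subtree has 0 nodes { }, right has 1 {hop}.
      Root lily: left subtree has 1 node {cedar}, right has 0 { }.
    Root plum: left subtree has 1 node {fern}, right has 0 { }.

lime, poppy, sage, hop, aster, rye, cedar, lily, reed, fern, plum, kale, teak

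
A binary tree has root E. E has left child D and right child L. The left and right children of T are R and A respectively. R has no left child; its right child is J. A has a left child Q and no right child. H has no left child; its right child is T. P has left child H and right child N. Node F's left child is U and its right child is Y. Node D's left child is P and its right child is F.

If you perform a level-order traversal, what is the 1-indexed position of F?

Level-order visits nodes level by level from the root, left to right within each level.
Level 0: E
Level 1: D, L
Level 2: P, F
Level 3: H, N, U, Y
Level 4: T
Level 5: R, A
Level 6: J, Q
Full level-order sequence: E, D, L, P, F, H, N, U, Y, T, R, A, J, Q.

5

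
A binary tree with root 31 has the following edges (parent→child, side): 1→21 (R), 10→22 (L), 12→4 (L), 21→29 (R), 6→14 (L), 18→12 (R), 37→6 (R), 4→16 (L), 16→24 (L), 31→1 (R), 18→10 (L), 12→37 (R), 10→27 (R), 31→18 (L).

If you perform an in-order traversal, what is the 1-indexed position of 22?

In-order visits the left subtree, then the node, then the right subtree.
At 31: go left to 18.
  At 18: go left to 10.
    At 10: go left to 22.
      22 is a leaf — visit 22.
    Visit 10.
    At 10: go right to 27.
      27 is a leaf — visit 27.
  Visit 18.
  At 18: go right to 12.
    At 12: go left to 4.
      At 4: go left to 16.
        At 16: go left to 24.
          24 is a leaf — visit 24.
        Visit 16.
        At 16: no right child.
      Visit 4.
      At 4: no right child.
    Visit 12.
    At 12: go right to 37.
      At 37: no left child.
      Visit 37.
      At 37: go right to 6.
        At 6: go left to 14.
          14 is a leaf — visit 14.
        Visit 6.
        At 6: no right child.
Visit 31.
At 31: go right to 1.
  At 1: no left child.
  Visit 1.
  At 1: go right to 21.
    At 21: no left child.
    Visit 21.
    At 21: go right to 29.
      29 is a leaf — visit 29.
Full in-order sequence: 22, 10, 27, 18, 24, 16, 4, 12, 37, 14, 6, 31, 1, 21, 29.

1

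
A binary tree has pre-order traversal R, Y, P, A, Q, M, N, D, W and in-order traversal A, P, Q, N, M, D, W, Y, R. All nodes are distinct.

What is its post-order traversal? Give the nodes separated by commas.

The first element of pre-order is the root; it splits in-order into left and right subtrees.
Root R: left subtree has 8 nodes {A, P, Q, N, M, D, W, Y}, right has 0 { }.
  Root Y: left subtree has 7 nodes {A, P, Q, N, M, D, W}, right has 0 { }.
    Root P: left subtree has 1 node {A}, right has 5 {Q, N, M, D, W}.
      Root Q: left subtree has 0 nodes { }, right has 4 {N, M, D, W}.
        Root M: left subtree has 1 node {N}, right has 2 {D, W}.
          Root D: left subtree has 0 nodes { }, right has 1 {W}.

A, N, W, D, M, Q, P, Y, R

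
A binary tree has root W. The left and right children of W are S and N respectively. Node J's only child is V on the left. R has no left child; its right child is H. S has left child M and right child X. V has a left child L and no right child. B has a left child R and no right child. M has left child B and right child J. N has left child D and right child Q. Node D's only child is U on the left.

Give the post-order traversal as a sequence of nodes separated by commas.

H, R, B, L, V, J, M, X, S, U, D, Q, N, W

Post-order visits the left subtree, then the right subtree, then the node.
At W: go left to S.
  At S: go left to M.
    At M: go left to B.
      At B: go left to R.
        At R: no left child.
        At R: go right to H.
          H is a leaf — visit H.
        Visit R.
      At B: no right child.
      Visit B.
    At M: go right to J.
      At J: go left to V.
        At V: go left to L.
          L is a leaf — visit L.
        At V: no right child.
        Visit V.
      At J: no right child.
      Visit J.
    Visit M.
  At S: go right to X.
    X is a leaf — visit X.
  Visit S.
At W: go right to N.
  At N: go left to D.
    At D: go left to U.
      U is a leaf — visit U.
    At D: no right child.
    Visit D.
  At N: go right to Q.
    Q is a leaf — visit Q.
  Visit N.
Visit W.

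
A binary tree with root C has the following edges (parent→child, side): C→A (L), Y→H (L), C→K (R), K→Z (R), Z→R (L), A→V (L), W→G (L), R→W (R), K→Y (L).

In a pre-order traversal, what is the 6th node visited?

Pre-order visits the node, then its left subtree, then its right subtree.
Visit C.
At C: go left to A.
  Visit A.
  At A: go left to V.
    V is a leaf — visit V.
  At A: no right child.
At C: go right to K.
  Visit K.
  At K: go left to Y.
    Visit Y.
    At Y: go left to H.
      H is a leaf — visit H.
    At Y: no right child.
  At K: go right to Z.
    Visit Z.
    At Z: go left to R.
      Visit R.
      At R: no left child.
      At R: go right to W.
        Visit W.
        At W: go left to G.
          G is a leaf — visit G.
        At W: no right child.
    At Z: no right child.
Full pre-order sequence: C, A, V, K, Y, H, Z, R, W, G.

H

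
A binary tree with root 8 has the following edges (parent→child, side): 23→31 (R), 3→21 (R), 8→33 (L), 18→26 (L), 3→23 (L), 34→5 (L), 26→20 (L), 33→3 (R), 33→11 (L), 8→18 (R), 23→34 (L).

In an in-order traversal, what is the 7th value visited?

In-order visits the left subtree, then the node, then the right subtree.
At 8: go left to 33.
  At 33: go left to 11.
    11 is a leaf — visit 11.
  Visit 33.
  At 33: go right to 3.
    At 3: go left to 23.
      At 23: go left to 34.
        At 34: go left to 5.
          5 is a leaf — visit 5.
        Visit 34.
        At 34: no right child.
      Visit 23.
      At 23: go right to 31.
        31 is a leaf — visit 31.
    Visit 3.
    At 3: go right to 21.
      21 is a leaf — visit 21.
Visit 8.
At 8: go right to 18.
  At 18: go left to 26.
    At 26: go left to 20.
      20 is a leaf — visit 20.
    Visit 26.
    At 26: no right child.
  Visit 18.
  At 18: no right child.
Full in-order sequence: 11, 33, 5, 34, 23, 31, 3, 21, 8, 20, 26, 18.

3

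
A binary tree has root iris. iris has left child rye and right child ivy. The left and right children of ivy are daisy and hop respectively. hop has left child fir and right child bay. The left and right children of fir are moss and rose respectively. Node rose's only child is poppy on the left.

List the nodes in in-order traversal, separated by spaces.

In-order visits the left subtree, then the node, then the right subtree.
At iris: go left to rye.
  rye is a leaf — visit rye.
Visit iris.
At iris: go right to ivy.
  At ivy: go left to daisy.
    daisy is a leaf — visit daisy.
  Visit ivy.
  At ivy: go right to hop.
    At hop: go left to fir.
      At fir: go left to moss.
        moss is a leaf — visit moss.
      Visit fir.
      At fir: go right to rose.
        At rose: go left to poppy.
          poppy is a leaf — visit poppy.
        Visit rose.
        At rose: no right child.
    Visit hop.
    At hop: go right to bay.
      bay is a leaf — visit bay.

rye iris daisy ivy moss fir poppy rose hop bay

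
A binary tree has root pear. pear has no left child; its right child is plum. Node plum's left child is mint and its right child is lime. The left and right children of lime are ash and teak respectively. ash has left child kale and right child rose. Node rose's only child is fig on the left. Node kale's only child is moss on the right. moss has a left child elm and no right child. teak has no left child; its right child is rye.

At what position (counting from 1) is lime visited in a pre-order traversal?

Pre-order visits the node, then its left subtree, then its right subtree.
Visit pear.
At pear: no left child.
At pear: go right to plum.
  Visit plum.
  At plum: go left to mint.
    mint is a leaf — visit mint.
  At plum: go right to lime.
    Visit lime.
    At lime: go left to ash.
      Visit ash.
      At ash: go left to kale.
        Visit kale.
        At kale: no left child.
        At kale: go right to moss.
          Visit moss.
          At moss: go left to elm.
            elm is a leaf — visit elm.
          At moss: no right child.
      At ash: go right to rose.
        Visit rose.
        At rose: go left to fig.
          fig is a leaf — visit fig.
        At rose: no right child.
    At lime: go right to teak.
      Visit teak.
      At teak: no left child.
      At teak: go right to rye.
        rye is a leaf — visit rye.
Full pre-order sequence: pear, plum, mint, lime, ash, kale, moss, elm, rose, fig, teak, rye.

4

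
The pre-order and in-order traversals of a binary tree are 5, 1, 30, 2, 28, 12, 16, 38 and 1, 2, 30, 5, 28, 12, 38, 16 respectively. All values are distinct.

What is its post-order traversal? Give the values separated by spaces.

2 30 1 38 16 12 28 5

The first element of pre-order is the root; it splits in-order into left and right subtrees.
Root 5: left subtree has 3 nodes {1, 2, 30}, right has 4 {28, 12, 38, 16}.
  Root 1: left subtree has 0 nodes { }, right has 2 {2, 30}.
    Root 30: left subtree has 1 node {2}, right has 0 { }.
  Root 28: left subtree has 0 nodes { }, right has 3 {12, 38, 16}.
    Root 12: left subtree has 0 nodes { }, right has 2 {38, 16}.
      Root 16: left subtree has 1 node {38}, right has 0 { }.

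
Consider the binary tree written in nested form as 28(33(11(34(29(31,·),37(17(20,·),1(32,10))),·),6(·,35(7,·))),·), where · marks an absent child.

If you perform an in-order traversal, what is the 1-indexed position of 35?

In-order visits the left subtree, then the node, then the right subtree.
At 28: go left to 33.
  At 33: go left to 11.
    At 11: go left to 34.
      At 34: go left to 29.
        At 29: go left to 31.
          31 is a leaf — visit 31.
        Visit 29.
        At 29: no right child.
      Visit 34.
      At 34: go right to 37.
        At 37: go left to 17.
          At 17: go left to 20.
            20 is a leaf — visit 20.
          Visit 17.
          At 17: no right child.
        Visit 37.
        At 37: go right to 1.
          At 1: go left to 32.
            32 is a leaf — visit 32.
          Visit 1.
          At 1: go right to 10.
            10 is a leaf — visit 10.
    Visit 11.
    At 11: no right child.
  Visit 33.
  At 33: go right to 6.
    At 6: no left child.
    Visit 6.
    At 6: go right to 35.
      At 35: go left to 7.
        7 is a leaf — visit 7.
      Visit 35.
      At 35: no right child.
Visit 28.
At 28: no right child.
Full in-order sequence: 31, 29, 34, 20, 17, 37, 32, 1, 10, 11, 33, 6, 7, 35, 28.

14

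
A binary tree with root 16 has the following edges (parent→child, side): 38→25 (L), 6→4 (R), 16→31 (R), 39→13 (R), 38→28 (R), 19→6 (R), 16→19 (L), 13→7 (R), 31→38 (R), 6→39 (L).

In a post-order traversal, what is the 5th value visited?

6

Post-order visits the left subtree, then the right subtree, then the node.
At 16: go left to 19.
  At 19: no left child.
  At 19: go right to 6.
    At 6: go left to 39.
      At 39: no left child.
      At 39: go right to 13.
        At 13: no left child.
        At 13: go right to 7.
          7 is a leaf — visit 7.
        Visit 13.
      Visit 39.
    At 6: go right to 4.
      4 is a leaf — visit 4.
    Visit 6.
  Visit 19.
At 16: go right to 31.
  At 31: no left child.
  At 31: go right to 38.
    At 38: go left to 25.
      25 is a leaf — visit 25.
    At 38: go right to 28.
      28 is a leaf — visit 28.
    Visit 38.
  Visit 31.
Visit 16.
Full post-order sequence: 7, 13, 39, 4, 6, 19, 25, 28, 38, 31, 16.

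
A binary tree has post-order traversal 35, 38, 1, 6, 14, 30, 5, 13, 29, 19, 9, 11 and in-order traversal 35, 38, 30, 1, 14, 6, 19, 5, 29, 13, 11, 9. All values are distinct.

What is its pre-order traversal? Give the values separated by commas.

The last element of post-order is the root; it splits in-order into left and right subtrees.
Root 11: left subtree has 10 nodes {35, 38, 30, 1, 14, 6, 19, 5, 29, 13}, right has 1 {9}.
  Root 19: left subtree has 6 nodes {35, 38, 30, 1, 14, 6}, right has 3 {5, 29, 13}.
    Root 30: left subtree has 2 nodes {35, 38}, right has 3 {1, 14, 6}.
      Root 38: left subtree has 1 node {35}, right has 0 { }.
      Root 14: left subtree has 1 node {1}, right has 1 {6}.
    Root 29: left subtree has 1 node {5}, right has 1 {13}.

11, 19, 30, 38, 35, 14, 1, 6, 29, 5, 13, 9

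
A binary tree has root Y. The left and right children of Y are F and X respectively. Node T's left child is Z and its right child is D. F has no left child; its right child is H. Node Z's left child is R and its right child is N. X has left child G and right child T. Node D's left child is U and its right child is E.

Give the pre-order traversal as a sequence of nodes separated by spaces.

Pre-order visits the node, then its left subtree, then its right subtree.
Visit Y.
At Y: go left to F.
  Visit F.
  At F: no left child.
  At F: go right to H.
    H is a leaf — visit H.
At Y: go right to X.
  Visit X.
  At X: go left to G.
    G is a leaf — visit G.
  At X: go right to T.
    Visit T.
    At T: go left to Z.
      Visit Z.
      At Z: go left to R.
        R is a leaf — visit R.
      At Z: go right to N.
        N is a leaf — visit N.
    At T: go right to D.
      Visit D.
      At D: go left to U.
        U is a leaf — visit U.
      At D: go right to E.
        E is a leaf — visit E.

Y F H X G T Z R N D U E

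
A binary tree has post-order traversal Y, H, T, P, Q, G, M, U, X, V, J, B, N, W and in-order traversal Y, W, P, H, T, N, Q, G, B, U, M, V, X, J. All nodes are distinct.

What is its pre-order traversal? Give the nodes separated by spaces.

The last element of post-order is the root; it splits in-order into left and right subtrees.
Root W: left subtree has 1 node {Y}, right has 12 {P, H, T, N, Q, G, B, U, M, V, X, J}.
  Root N: left subtree has 3 nodes {P, H, T}, right has 8 {Q, G, B, U, M, V, X, J}.
    Root P: left subtree has 0 nodes { }, right has 2 {H, T}.
      Root T: left subtree has 1 node {H}, right has 0 { }.
    Root B: left subtree has 2 nodes {Q, G}, right has 5 {U, M, V, X, J}.
      Root G: left subtree has 1 node {Q}, right has 0 { }.
      Root J: left subtree has 4 nodes {U, M, V, X}, right has 0 { }.
        Root V: left subtree has 2 nodes {U, M}, right has 1 {X}.
          Root U: left subtree has 0 nodes { }, right has 1 {M}.

W Y N P T H B G Q J V U M X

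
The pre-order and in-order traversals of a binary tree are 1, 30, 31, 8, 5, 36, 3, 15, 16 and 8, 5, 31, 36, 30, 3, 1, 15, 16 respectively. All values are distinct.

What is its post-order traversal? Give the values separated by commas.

5, 8, 36, 31, 3, 30, 16, 15, 1

The first element of pre-order is the root; it splits in-order into left and right subtrees.
Root 1: left subtree has 6 nodes {8, 5, 31, 36, 30, 3}, right has 2 {15, 16}.
  Root 30: left subtree has 4 nodes {8, 5, 31, 36}, right has 1 {3}.
    Root 31: left subtree has 2 nodes {8, 5}, right has 1 {36}.
      Root 8: left subtree has 0 nodes { }, right has 1 {5}.
  Root 15: left subtree has 0 nodes { }, right has 1 {16}.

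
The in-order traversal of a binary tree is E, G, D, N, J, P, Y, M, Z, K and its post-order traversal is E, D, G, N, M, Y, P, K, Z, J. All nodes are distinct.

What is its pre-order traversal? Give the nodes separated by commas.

J, N, G, E, D, Z, P, Y, M, K

The last element of post-order is the root; it splits in-order into left and right subtrees.
Root J: left subtree has 4 nodes {E, G, D, N}, right has 5 {P, Y, M, Z, K}.
  Root N: left subtree has 3 nodes {E, G, D}, right has 0 { }.
    Root G: left subtree has 1 node {E}, right has 1 {D}.
  Root Z: left subtree has 3 nodes {P, Y, M}, right has 1 {K}.
    Root P: left subtree has 0 nodes { }, right has 2 {Y, M}.
      Root Y: left subtree has 0 nodes { }, right has 1 {M}.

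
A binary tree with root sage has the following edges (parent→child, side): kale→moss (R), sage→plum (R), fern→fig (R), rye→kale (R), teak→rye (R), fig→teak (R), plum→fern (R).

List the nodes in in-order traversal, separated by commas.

In-order visits the left subtree, then the node, then the right subtree.
At sage: no left child.
Visit sage.
At sage: go right to plum.
  At plum: no left child.
  Visit plum.
  At plum: go right to fern.
    At fern: no left child.
    Visit fern.
    At fern: go right to fig.
      At fig: no left child.
      Visit fig.
      At fig: go right to teak.
        At teak: no left child.
        Visit teak.
        At teak: go right to rye.
          At rye: no left child.
          Visit rye.
          At rye: go right to kale.
            At kale: no left child.
            Visit kale.
            At kale: go right to moss.
              moss is a leaf — visit moss.

sage, plum, fern, fig, teak, rye, kale, moss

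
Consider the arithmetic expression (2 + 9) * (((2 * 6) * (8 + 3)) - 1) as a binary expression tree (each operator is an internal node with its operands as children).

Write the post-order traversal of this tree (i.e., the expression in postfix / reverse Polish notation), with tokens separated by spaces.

2 9 + 2 6 * 8 3 + * 1 - *

Post-order on an expression tree gives postfix notation: for each operator, emit left operand, right operand, then the operator.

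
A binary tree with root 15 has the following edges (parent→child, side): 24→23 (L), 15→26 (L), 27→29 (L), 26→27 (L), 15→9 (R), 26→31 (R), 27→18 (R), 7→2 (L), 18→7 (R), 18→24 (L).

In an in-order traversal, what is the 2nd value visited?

27

In-order visits the left subtree, then the node, then the right subtree.
At 15: go left to 26.
  At 26: go left to 27.
    At 27: go left to 29.
      29 is a leaf — visit 29.
    Visit 27.
    At 27: go right to 18.
      At 18: go left to 24.
        At 24: go left to 23.
          23 is a leaf — visit 23.
        Visit 24.
        At 24: no right child.
      Visit 18.
      At 18: go right to 7.
        At 7: go left to 2.
          2 is a leaf — visit 2.
        Visit 7.
        At 7: no right child.
  Visit 26.
  At 26: go right to 31.
    31 is a leaf — visit 31.
Visit 15.
At 15: go right to 9.
  9 is a leaf — visit 9.
Full in-order sequence: 29, 27, 23, 24, 18, 2, 7, 26, 31, 15, 9.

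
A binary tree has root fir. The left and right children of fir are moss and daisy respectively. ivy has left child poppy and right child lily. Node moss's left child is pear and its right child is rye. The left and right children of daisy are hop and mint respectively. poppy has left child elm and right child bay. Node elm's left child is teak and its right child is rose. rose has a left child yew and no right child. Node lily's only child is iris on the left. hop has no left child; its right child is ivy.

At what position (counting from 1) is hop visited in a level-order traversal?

6

Level-order visits nodes level by level from the root, left to right within each level.
Level 0: fir
Level 1: moss, daisy
Level 2: pear, rye, hop, mint
Level 3: ivy
Level 4: poppy, lily
Level 5: elm, bay, iris
Level 6: teak, rose
Level 7: yew
Full level-order sequence: fir, moss, daisy, pear, rye, hop, mint, ivy, poppy, lily, elm, bay, iris, teak, rose, yew.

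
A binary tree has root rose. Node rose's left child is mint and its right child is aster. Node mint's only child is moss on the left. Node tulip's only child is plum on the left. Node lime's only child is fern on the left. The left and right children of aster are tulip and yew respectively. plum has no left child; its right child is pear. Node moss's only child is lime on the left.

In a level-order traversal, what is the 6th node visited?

yew

Level-order visits nodes level by level from the root, left to right within each level.
Level 0: rose
Level 1: mint, aster
Level 2: moss, tulip, yew
Level 3: lime, plum
Level 4: fern, pear
Full level-order sequence: rose, mint, aster, moss, tulip, yew, lime, plum, fern, pear.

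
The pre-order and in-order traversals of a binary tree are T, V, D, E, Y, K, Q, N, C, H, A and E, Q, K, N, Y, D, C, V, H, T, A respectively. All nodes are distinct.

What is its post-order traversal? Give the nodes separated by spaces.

Q N K Y E C D H V A T

The first element of pre-order is the root; it splits in-order into left and right subtrees.
Root T: left subtree has 9 nodes {E, Q, K, N, Y, D, C, V, H}, right has 1 {A}.
  Root V: left subtree has 7 nodes {E, Q, K, N, Y, D, C}, right has 1 {H}.
    Root D: left subtree has 5 nodes {E, Q, K, N, Y}, right has 1 {C}.
      Root E: left subtree has 0 nodes { }, right has 4 {Q, K, N, Y}.
        Root Y: left subtree has 3 nodes {Q, K, N}, right has 0 { }.
          Root K: left subtree has 1 node {Q}, right has 1 {N}.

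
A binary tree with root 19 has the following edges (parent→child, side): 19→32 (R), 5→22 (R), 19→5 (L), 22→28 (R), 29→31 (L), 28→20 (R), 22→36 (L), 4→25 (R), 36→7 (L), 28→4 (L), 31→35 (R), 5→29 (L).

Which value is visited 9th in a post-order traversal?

28

Post-order visits the left subtree, then the right subtree, then the node.
At 19: go left to 5.
  At 5: go left to 29.
    At 29: go left to 31.
      At 31: no left child.
      At 31: go right to 35.
        35 is a leaf — visit 35.
      Visit 31.
    At 29: no right child.
    Visit 29.
  At 5: go right to 22.
    At 22: go left to 36.
      At 36: go left to 7.
        7 is a leaf — visit 7.
      At 36: no right child.
      Visit 36.
    At 22: go right to 28.
      At 28: go left to 4.
        At 4: no left child.
        At 4: go right to 25.
          25 is a leaf — visit 25.
        Visit 4.
      At 28: go right to 20.
        20 is a leaf — visit 20.
      Visit 28.
    Visit 22.
  Visit 5.
At 19: go right to 32.
  32 is a leaf — visit 32.
Visit 19.
Full post-order sequence: 35, 31, 29, 7, 36, 25, 4, 20, 28, 22, 5, 32, 19.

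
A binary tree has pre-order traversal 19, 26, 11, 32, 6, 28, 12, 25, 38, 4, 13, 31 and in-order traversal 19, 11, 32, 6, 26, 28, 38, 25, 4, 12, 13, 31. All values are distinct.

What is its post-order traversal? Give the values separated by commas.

6, 32, 11, 38, 4, 25, 31, 13, 12, 28, 26, 19

The first element of pre-order is the root; it splits in-order into left and right subtrees.
Root 19: left subtree has 0 nodes { }, right has 11 {11, 32, 6, 26, 28, 38, 25, 4, 12, 13, 31}.
  Root 26: left subtree has 3 nodes {11, 32, 6}, right has 7 {28, 38, 25, 4, 12, 13, 31}.
    Root 11: left subtree has 0 nodes { }, right has 2 {32, 6}.
      Root 32: left subtree has 0 nodes { }, right has 1 {6}.
    Root 28: left subtree has 0 nodes { }, right has 6 {38, 25, 4, 12, 13, 31}.
      Root 12: left subtree has 3 nodes {38, 25, 4}, right has 2 {13, 31}.
        Root 25: left subtree has 1 node {38}, right has 1 {4}.
        Root 13: left subtree has 0 nodes { }, right has 1 {31}.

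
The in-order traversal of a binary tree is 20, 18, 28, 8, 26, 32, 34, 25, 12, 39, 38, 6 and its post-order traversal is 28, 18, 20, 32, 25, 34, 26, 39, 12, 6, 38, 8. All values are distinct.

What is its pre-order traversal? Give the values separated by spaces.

The last element of post-order is the root; it splits in-order into left and right subtrees.
Root 8: left subtree has 3 nodes {20, 18, 28}, right has 8 {26, 32, 34, 25, 12, 39, 38, 6}.
  Root 20: left subtree has 0 nodes { }, right has 2 {18, 28}.
    Root 18: left subtree has 0 nodes { }, right has 1 {28}.
  Root 38: left subtree has 6 nodes {26, 32, 34, 25, 12, 39}, right has 1 {6}.
    Root 12: left subtree has 4 nodes {26, 32, 34, 25}, right has 1 {39}.
      Root 26: left subtree has 0 nodes { }, right has 3 {32, 34, 25}.
        Root 34: left subtree has 1 node {32}, right has 1 {25}.

8 20 18 28 38 12 26 34 32 25 39 6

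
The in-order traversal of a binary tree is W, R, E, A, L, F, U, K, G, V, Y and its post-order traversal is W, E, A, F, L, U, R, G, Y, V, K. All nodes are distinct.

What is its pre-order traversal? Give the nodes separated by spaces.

The last element of post-order is the root; it splits in-order into left and right subtrees.
Root K: left subtree has 7 nodes {W, R, E, A, L, F, U}, right has 3 {G, V, Y}.
  Root R: left subtree has 1 node {W}, right has 5 {E, A, L, F, U}.
    Root U: left subtree has 4 nodes {E, A, L, F}, right has 0 { }.
      Root L: left subtree has 2 nodes {E, A}, right has 1 {F}.
        Root A: left subtree has 1 node {E}, right has 0 { }.
  Root V: left subtree has 1 node {G}, right has 1 {Y}.

K R W U L A E F V G Y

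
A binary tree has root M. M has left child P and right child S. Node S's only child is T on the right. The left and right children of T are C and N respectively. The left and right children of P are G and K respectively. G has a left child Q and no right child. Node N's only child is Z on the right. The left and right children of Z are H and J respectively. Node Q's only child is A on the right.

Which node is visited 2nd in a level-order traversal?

Level-order visits nodes level by level from the root, left to right within each level.
Level 0: M
Level 1: P, S
Level 2: G, K, T
Level 3: Q, C, N
Level 4: A, Z
Level 5: H, J
Full level-order sequence: M, P, S, G, K, T, Q, C, N, A, Z, H, J.

P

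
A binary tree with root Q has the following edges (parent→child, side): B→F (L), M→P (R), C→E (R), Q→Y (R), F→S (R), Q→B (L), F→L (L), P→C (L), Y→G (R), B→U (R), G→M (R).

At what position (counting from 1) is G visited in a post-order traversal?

10

Post-order visits the left subtree, then the right subtree, then the node.
At Q: go left to B.
  At B: go left to F.
    At F: go left to L.
      L is a leaf — visit L.
    At F: go right to S.
      S is a leaf — visit S.
    Visit F.
  At B: go right to U.
    U is a leaf — visit U.
  Visit B.
At Q: go right to Y.
  At Y: no left child.
  At Y: go right to G.
    At G: no left child.
    At G: go right to M.
      At M: no left child.
      At M: go right to P.
        At P: go left to C.
          At C: no left child.
          At C: go right to E.
            E is a leaf — visit E.
          Visit C.
        At P: no right child.
        Visit P.
      Visit M.
    Visit G.
  Visit Y.
Visit Q.
Full post-order sequence: L, S, F, U, B, E, C, P, M, G, Y, Q.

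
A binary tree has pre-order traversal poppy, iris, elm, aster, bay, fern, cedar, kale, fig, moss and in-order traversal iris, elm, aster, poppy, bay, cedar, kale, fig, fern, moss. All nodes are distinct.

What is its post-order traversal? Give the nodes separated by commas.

The first element of pre-order is the root; it splits in-order into left and right subtrees.
Root poppy: left subtree has 3 nodes {iris, elm, aster}, right has 6 {bay, cedar, kale, fig, fern, moss}.
  Root iris: left subtree has 0 nodes { }, right has 2 {elm, aster}.
    Root elm: left subtree has 0 nodes { }, right has 1 {aster}.
  Root bay: left subtree has 0 nodes { }, right has 5 {cedar, kale, fig, fern, moss}.
    Root fern: left subtree has 3 nodes {cedar, kale, fig}, right has 1 {moss}.
      Root cedar: left subtree has 0 nodes { }, right has 2 {kale, fig}.
        Root kale: left subtree has 0 nodes { }, right has 1 {fig}.

aster, elm, iris, fig, kale, cedar, moss, fern, bay, poppy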